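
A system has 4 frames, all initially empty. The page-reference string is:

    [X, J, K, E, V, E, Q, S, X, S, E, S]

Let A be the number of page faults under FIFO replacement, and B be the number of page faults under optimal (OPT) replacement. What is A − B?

Under FIFO: F F F F F . F F F . F . → 9 faults.
Under OPT: F F F F F . F F . . . . → 7 faults.
A − B = 9 − 7 = 2.

2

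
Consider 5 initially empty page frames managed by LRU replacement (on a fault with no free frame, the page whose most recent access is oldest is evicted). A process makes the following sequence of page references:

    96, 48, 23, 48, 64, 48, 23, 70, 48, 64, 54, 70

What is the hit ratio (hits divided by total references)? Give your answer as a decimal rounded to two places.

96 → miss, frames (96)
48 → miss, frames (96 48)
23 → miss, frames (96 48 23)
48 → hit
64 → miss, frames (96 23 48 64)
48 → hit
23 → hit
70 → miss, frames (96 64 48 23 70)
48 → hit
64 → hit
54 → miss, evict 96, frames (23 70 48 64 54)
70 → hit
Hits: 6 of 12 references → 6/12 = 0.5000.

0.50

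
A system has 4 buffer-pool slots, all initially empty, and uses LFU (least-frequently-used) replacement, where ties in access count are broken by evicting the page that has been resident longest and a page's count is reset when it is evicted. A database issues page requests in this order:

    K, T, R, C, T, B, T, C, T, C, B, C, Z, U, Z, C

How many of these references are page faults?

K -> fault, frames (K)
T -> fault, frames (K T)
R -> fault, frames (K T R)
C -> fault, frames (K T R C)
T -> hit
B -> fault, evict K, frames (T R C B)
T -> hit
C -> hit
T -> hit
C -> hit
B -> hit
C -> hit
Z -> fault, evict R, frames (T C B Z)
U -> fault, evict Z, frames (T C B U)
Z -> fault, evict U, frames (T C B Z)
C -> hit
Page faults: 8.

8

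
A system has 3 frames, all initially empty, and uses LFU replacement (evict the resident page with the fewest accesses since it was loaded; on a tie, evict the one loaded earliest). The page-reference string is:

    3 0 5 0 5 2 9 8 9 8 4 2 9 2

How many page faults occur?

12

3: fault, frames [3]
0: fault, frames [3, 0]
5: fault, frames [3, 0, 5]
0: hit
5: hit
2: fault, evict 3, frames [0, 5, 2]
9: fault, evict 2, frames [0, 5, 9]
8: fault, evict 9, frames [0, 5, 8]
9: fault, evict 8, frames [0, 5, 9]
8: fault, evict 9, frames [0, 5, 8]
4: fault, evict 8, frames [0, 5, 4]
2: fault, evict 4, frames [0, 5, 2]
9: fault, evict 2, frames [0, 5, 9]
2: fault, evict 9, frames [0, 5, 2]
Page faults: 12.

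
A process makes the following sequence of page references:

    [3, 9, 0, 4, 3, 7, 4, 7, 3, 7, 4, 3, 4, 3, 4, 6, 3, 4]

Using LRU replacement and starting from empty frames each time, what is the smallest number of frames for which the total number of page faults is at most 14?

2

f=1: 18 faults
f=2: 13 faults
f=3: 7 faults
f=4: 6 faults
f=5: 6 faults
f=6: 6 faults
Smallest f with faults ≤ 14 is 2.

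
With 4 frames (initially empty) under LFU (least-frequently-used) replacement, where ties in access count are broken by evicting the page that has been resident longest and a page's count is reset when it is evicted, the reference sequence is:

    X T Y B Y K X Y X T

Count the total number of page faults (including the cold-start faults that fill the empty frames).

X -> fault, frames (X)
T -> fault, frames (X T)
Y -> fault, frames (X T Y)
B -> fault, frames (X T Y B)
Y -> hit
K -> fault, evict X, frames (T Y B K)
X -> fault, evict T, frames (Y B K X)
Y -> hit
X -> hit
T -> fault, evict B, frames (Y K X T)
Page faults: 7.

7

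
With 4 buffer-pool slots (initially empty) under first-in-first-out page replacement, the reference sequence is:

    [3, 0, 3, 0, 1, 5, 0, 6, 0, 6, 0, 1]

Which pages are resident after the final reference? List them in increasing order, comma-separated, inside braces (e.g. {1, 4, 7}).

3 -> fault, frames (3)
0 -> fault, frames (3 0)
3 -> hit
0 -> hit
1 -> fault, frames (3 0 1)
5 -> fault, frames (3 0 1 5)
0 -> hit
6 -> fault, evict 3, frames (0 1 5 6)
0 -> hit
6 -> hit
0 -> hit
1 -> hit

{0, 1, 5, 6}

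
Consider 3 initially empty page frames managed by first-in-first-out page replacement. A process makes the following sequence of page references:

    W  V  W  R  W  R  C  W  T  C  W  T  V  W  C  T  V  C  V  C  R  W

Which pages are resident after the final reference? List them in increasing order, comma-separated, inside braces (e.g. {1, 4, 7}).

{C, R, W}

W: fault, frames {W}
V: fault, frames {W,V}
W: hit
R: fault, frames {W,V,R}
W: hit
R: hit
C: fault, evict W, frames {V,R,C}
W: fault, evict V, frames {R,C,W}
T: fault, evict R, frames {C,W,T}
C: hit
W: hit
T: hit
V: fault, evict C, frames {W,T,V}
W: hit
C: fault, evict W, frames {T,V,C}
T: hit
V: hit
C: hit
V: hit
C: hit
R: fault, evict T, frames {V,C,R}
W: fault, evict V, frames {C,R,W}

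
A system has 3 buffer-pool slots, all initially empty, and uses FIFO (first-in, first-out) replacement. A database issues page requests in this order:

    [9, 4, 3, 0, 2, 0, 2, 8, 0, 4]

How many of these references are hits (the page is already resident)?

9 -> miss, frames [9]
4 -> miss, frames [9, 4]
3 -> miss, frames [9, 4, 3]
0 -> miss, evict 9, frames [4, 3, 0]
2 -> miss, evict 4, frames [3, 0, 2]
0 -> hit
2 -> hit
8 -> miss, evict 3, frames [0, 2, 8]
0 -> hit
4 -> miss, evict 0, frames [2, 8, 4]
Hits: 3.

3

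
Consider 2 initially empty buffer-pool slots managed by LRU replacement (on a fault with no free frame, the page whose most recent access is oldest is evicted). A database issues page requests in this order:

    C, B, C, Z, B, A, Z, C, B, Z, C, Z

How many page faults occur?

10

C → fault, frames {C}
B → fault, frames {C,B}
C → hit
Z → fault, evict B, frames {C,Z}
B → fault, evict C, frames {Z,B}
A → fault, evict Z, frames {B,A}
Z → fault, evict B, frames {A,Z}
C → fault, evict A, frames {Z,C}
B → fault, evict Z, frames {C,B}
Z → fault, evict C, frames {B,Z}
C → fault, evict B, frames {Z,C}
Z → hit
Page faults: 10.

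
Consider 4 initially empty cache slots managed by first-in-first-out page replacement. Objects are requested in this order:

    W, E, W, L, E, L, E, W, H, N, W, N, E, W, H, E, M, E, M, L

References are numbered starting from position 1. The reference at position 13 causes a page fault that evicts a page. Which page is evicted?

pos 1: W: fault, frames [W]
pos 2: E: fault, frames [W, E]
pos 3: W: hit
pos 4: L: fault, frames [W, E, L]
pos 5: E: hit
pos 6: L: hit
pos 7: E: hit
pos 8: W: hit
pos 9: H: fault, frames [W, E, L, H]
pos 10: N: fault, evict W, frames [E, L, H, N]
pos 11: W: fault, evict E, frames [L, H, N, W]
pos 12: N: hit
pos 13: E: fault, evict L, frames [H, N, W, E]
At position 13, page L is evicted.

L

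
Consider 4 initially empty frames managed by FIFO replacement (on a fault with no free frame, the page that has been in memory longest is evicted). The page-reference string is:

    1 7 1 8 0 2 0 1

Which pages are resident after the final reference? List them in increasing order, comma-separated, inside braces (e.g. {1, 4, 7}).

1 → fault, frames {1}
7 → fault, frames {1,7}
1 → hit
8 → fault, frames {1,7,8}
0 → fault, frames {1,7,8,0}
2 → fault, evict 1, frames {7,8,0,2}
0 → hit
1 → fault, evict 7, frames {8,0,2,1}

{0, 1, 2, 8}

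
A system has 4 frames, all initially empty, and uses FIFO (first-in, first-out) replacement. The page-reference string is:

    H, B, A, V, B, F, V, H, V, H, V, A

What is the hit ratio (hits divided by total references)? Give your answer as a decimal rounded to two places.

0.50

H -> miss, frames (H)
B -> miss, frames (H B)
A -> miss, frames (H B A)
V -> miss, frames (H B A V)
B -> hit
F -> miss, evict H, frames (B A V F)
V -> hit
H -> miss, evict B, frames (A V F H)
V -> hit
H -> hit
V -> hit
A -> hit
Hits: 6 of 12 references → 6/12 = 0.5000.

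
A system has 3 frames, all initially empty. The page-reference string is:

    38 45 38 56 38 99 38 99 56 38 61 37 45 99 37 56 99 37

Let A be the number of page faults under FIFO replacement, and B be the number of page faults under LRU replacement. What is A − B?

Under FIFO: F F . F . F F . . . F F F F . F . F → 11 faults.
Under LRU: F F . F . F . . . . F F F F . F . . → 9 faults.
A − B = 11 − 9 = 2.

2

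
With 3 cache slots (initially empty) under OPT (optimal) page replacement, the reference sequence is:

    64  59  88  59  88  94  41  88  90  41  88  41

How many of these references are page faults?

64 → miss, frames {64}
59 → miss, frames {64,59}
88 → miss, frames {64,59,88}
59 → hit
88 → hit
94 → miss, evict 59, frames {64,88,94}
41 → miss, evict 94, frames {64,88,41}
88 → hit
90 → miss, evict 64, frames {88,41,90}
41 → hit
88 → hit
41 → hit
Page faults: 6.

6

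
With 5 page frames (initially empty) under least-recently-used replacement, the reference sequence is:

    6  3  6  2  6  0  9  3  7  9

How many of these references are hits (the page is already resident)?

6: miss, frames [6]
3: miss, frames [6, 3]
6: hit
2: miss, frames [3, 6, 2]
6: hit
0: miss, frames [3, 2, 6, 0]
9: miss, frames [3, 2, 6, 0, 9]
3: hit
7: miss, evict 2, frames [6, 0, 9, 3, 7]
9: hit
Hits: 4.

4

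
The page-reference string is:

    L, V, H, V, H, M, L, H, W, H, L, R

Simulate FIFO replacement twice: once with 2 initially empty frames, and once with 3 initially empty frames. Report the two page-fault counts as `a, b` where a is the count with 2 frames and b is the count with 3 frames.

9, 8

2 frames: F F F . . F F F F . F F → 9 faults.
3 frames: F F F . . F F . F F . F → 8 faults.
8 < 9: adding a frame reduced faults, as is typical.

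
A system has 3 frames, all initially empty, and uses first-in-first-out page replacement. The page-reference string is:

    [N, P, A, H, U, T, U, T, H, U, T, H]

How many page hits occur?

N -> fault, frames {N}
P -> fault, frames {N,P}
A -> fault, frames {N,P,A}
H -> fault, evict N, frames {P,A,H}
U -> fault, evict P, frames {A,H,U}
T -> fault, evict A, frames {H,U,T}
U -> hit
T -> hit
H -> hit
U -> hit
T -> hit
H -> hit
Hits: 6.

6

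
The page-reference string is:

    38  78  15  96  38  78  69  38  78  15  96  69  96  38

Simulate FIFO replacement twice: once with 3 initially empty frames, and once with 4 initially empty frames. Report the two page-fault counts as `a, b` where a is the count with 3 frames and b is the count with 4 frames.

10, 11

3 frames: F F F F F F F . . F F . . F → 10 faults.
4 frames: F F F F . . F F F F F F . F → 11 faults.
11 > 10: adding a frame increased faults — Belady's anomaly.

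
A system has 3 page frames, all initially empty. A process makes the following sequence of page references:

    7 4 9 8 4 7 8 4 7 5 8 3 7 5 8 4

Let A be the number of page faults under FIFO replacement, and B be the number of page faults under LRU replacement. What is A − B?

Under FIFO: F F F F . F . F . F F F F F F F → 13 faults.
Under LRU: F F F F . F . . . F F F F F F F → 12 faults.
A − B = 13 − 12 = 1.

1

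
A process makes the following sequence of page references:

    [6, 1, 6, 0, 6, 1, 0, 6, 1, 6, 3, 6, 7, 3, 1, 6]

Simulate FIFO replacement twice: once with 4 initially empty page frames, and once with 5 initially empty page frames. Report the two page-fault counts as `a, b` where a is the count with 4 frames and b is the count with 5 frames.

4 frames: F F . F . . . . . . F . F . . F → 6 faults.
5 frames: F F . F . . . . . . F . F . . . → 5 faults.
5 < 6: adding a frame reduced faults, as is typical.

6, 5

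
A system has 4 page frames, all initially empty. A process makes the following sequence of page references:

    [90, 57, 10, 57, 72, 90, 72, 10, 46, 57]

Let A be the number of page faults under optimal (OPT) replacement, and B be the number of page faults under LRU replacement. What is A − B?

-1

Under OPT: F F F . F . . . F . → 5 faults.
Under LRU: F F F . F . . . F F → 6 faults.
A − B = 5 − 6 = -1.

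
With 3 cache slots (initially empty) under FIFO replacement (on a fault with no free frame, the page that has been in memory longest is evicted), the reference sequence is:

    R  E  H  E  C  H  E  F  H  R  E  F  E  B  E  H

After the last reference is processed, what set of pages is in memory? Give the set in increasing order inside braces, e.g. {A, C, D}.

{B, E, H}

R: fault, frames {R}
E: fault, frames {R,E}
H: fault, frames {R,E,H}
E: hit
C: fault, evict R, frames {E,H,C}
H: hit
E: hit
F: fault, evict E, frames {H,C,F}
H: hit
R: fault, evict H, frames {C,F,R}
E: fault, evict C, frames {F,R,E}
F: hit
E: hit
B: fault, evict F, frames {R,E,B}
E: hit
H: fault, evict R, frames {E,B,H}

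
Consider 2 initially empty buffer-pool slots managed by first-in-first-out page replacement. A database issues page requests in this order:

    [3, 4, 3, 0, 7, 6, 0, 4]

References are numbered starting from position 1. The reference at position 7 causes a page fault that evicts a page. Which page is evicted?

pos 1: 3: fault, frames [3]
pos 2: 4: fault, frames [3, 4]
pos 3: 3: hit
pos 4: 0: fault, evict 3, frames [4, 0]
pos 5: 7: fault, evict 4, frames [0, 7]
pos 6: 6: fault, evict 0, frames [7, 6]
pos 7: 0: fault, evict 7, frames [6, 0]
At position 7, page 7 is evicted.

7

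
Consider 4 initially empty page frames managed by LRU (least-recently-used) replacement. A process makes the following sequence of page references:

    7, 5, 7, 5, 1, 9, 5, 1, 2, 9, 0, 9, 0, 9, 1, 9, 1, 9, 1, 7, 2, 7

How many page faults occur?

8

7: fault, frames (7)
5: fault, frames (7 5)
7: hit
5: hit
1: fault, frames (7 5 1)
9: fault, frames (7 5 1 9)
5: hit
1: hit
2: fault, evict 7, frames (9 5 1 2)
9: hit
0: fault, evict 5, frames (1 2 9 0)
9: hit
0: hit
9: hit
1: hit
9: hit
1: hit
9: hit
1: hit
7: fault, evict 2, frames (0 9 1 7)
2: fault, evict 0, frames (9 1 7 2)
7: hit
Page faults: 8.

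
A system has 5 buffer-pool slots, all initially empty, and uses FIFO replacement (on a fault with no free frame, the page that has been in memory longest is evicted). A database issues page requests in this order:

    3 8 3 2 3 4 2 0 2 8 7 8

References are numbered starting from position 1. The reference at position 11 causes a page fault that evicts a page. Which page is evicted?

3

pos 1: 3 -> miss, frames {3}
pos 2: 8 -> miss, frames {3,8}
pos 3: 3 -> hit
pos 4: 2 -> miss, frames {3,8,2}
pos 5: 3 -> hit
pos 6: 4 -> miss, frames {3,8,2,4}
pos 7: 2 -> hit
pos 8: 0 -> miss, frames {3,8,2,4,0}
pos 9: 2 -> hit
pos 10: 8 -> hit
pos 11: 7 -> miss, evict 3, frames {8,2,4,0,7}
At position 11, page 3 is evicted.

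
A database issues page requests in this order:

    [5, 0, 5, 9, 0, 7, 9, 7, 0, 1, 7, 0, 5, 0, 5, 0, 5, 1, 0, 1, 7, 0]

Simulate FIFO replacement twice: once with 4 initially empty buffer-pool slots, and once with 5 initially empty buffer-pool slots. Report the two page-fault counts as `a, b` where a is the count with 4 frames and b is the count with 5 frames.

7, 5

4 frames: F F . F . F . . . F . . F F . . . . . . . . → 7 faults.
5 frames: F F . F . F . . . F . . . . . . . . . . . . → 5 faults.
5 < 7: adding a frame reduced faults, as is typical.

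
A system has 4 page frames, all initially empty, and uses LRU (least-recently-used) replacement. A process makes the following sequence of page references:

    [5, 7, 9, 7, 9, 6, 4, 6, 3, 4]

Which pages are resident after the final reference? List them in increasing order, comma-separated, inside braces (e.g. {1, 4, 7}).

5 → fault, frames {5}
7 → fault, frames {5,7}
9 → fault, frames {5,7,9}
7 → hit
9 → hit
6 → fault, frames {5,7,9,6}
4 → fault, evict 5, frames {7,9,6,4}
6 → hit
3 → fault, evict 7, frames {9,4,6,3}
4 → hit

{3, 4, 6, 9}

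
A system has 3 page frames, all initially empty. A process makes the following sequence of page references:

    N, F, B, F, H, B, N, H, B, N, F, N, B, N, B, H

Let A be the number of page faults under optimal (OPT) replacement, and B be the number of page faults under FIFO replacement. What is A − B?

Under OPT: F F F . F . . . . . F . . . . F → 6 faults.
Under FIFO: F F F . F . F . . . F . F . . F → 8 faults.
A − B = 6 − 8 = -2.

-2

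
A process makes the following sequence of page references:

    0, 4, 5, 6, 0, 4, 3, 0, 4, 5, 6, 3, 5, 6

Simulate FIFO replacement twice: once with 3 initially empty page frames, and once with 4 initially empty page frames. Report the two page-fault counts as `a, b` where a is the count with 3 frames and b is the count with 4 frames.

3 frames: F F F F F F F . . F F . . . → 9 faults.
4 frames: F F F F . . F F F F F F . . → 10 faults.
10 > 9: adding a frame increased faults — Belady's anomaly.

9, 10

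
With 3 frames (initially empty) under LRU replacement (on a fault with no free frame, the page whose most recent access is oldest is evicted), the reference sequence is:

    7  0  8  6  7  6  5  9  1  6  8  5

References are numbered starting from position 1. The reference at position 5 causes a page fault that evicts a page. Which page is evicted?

0

pos 1: 7: fault, frames {7}
pos 2: 0: fault, frames {7,0}
pos 3: 8: fault, frames {7,0,8}
pos 4: 6: fault, evict 7, frames {0,8,6}
pos 5: 7: fault, evict 0, frames {8,6,7}
At position 5, page 0 is evicted.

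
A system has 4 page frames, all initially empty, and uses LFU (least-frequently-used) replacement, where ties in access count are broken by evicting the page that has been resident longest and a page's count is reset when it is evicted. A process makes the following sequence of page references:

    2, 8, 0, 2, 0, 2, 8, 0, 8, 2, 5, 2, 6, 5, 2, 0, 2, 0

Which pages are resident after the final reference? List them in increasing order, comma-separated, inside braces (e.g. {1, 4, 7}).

{0, 2, 5, 8}

2 → fault, frames [2]
8 → fault, frames [2, 8]
0 → fault, frames [2, 8, 0]
2 → hit
0 → hit
2 → hit
8 → hit
0 → hit
8 → hit
2 → hit
5 → fault, frames [2, 8, 0, 5]
2 → hit
6 → fault, evict 5, frames [2, 8, 0, 6]
5 → fault, evict 6, frames [2, 8, 0, 5]
2 → hit
0 → hit
2 → hit
0 → hit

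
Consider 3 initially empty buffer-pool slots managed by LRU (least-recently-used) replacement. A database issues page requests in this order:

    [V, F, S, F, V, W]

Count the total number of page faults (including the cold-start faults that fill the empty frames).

V: fault, frames [V]
F: fault, frames [V, F]
S: fault, frames [V, F, S]
F: hit
V: hit
W: fault, evict S, frames [F, V, W]
Page faults: 4.

4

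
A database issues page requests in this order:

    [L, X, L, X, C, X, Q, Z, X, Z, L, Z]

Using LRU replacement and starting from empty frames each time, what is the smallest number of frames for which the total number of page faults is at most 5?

5

f=1: 12 faults
f=2: 7 faults
f=3: 6 faults
f=4: 6 faults
f=5: 5 faults
Smallest f with faults ≤ 5 is 5.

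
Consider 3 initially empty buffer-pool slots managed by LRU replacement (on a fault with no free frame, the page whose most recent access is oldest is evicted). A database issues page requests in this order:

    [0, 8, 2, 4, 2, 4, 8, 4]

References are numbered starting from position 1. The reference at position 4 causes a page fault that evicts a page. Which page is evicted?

pos 1: 0: miss, frames [0]
pos 2: 8: miss, frames [0, 8]
pos 3: 2: miss, frames [0, 8, 2]
pos 4: 4: miss, evict 0, frames [8, 2, 4]
At position 4, page 0 is evicted.

0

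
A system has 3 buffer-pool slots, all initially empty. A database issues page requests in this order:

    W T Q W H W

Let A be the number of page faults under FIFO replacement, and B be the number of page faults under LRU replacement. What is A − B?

1

Under FIFO: F F F . F F → 5 faults.
Under LRU: F F F . F . → 4 faults.
A − B = 5 − 4 = 1.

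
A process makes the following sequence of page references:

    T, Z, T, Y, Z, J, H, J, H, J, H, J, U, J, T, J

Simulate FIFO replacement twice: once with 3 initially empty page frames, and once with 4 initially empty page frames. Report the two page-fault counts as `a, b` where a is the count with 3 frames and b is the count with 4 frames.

8, 7

3 frames: F F . F . F F . . . . . F . F F → 8 faults.
4 frames: F F . F . F F . . . . . F . F . → 7 faults.
7 < 8: adding a frame reduced faults, as is typical.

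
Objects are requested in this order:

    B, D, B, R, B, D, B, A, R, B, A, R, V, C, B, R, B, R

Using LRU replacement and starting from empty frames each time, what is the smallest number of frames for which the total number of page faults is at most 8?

f=1: 18 faults
f=2: 13 faults
f=3: 9 faults
f=4: 7 faults
f=5: 6 faults
f=6: 6 faults
Smallest f with faults ≤ 8 is 4.

4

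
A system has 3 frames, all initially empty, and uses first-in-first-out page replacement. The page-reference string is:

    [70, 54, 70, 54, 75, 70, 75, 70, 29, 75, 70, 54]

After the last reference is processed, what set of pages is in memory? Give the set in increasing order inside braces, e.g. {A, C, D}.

70 → fault, frames {70}
54 → fault, frames {70,54}
70 → hit
54 → hit
75 → fault, frames {70,54,75}
70 → hit
75 → hit
70 → hit
29 → fault, evict 70, frames {54,75,29}
75 → hit
70 → fault, evict 54, frames {75,29,70}
54 → fault, evict 75, frames {29,70,54}

{29, 54, 70}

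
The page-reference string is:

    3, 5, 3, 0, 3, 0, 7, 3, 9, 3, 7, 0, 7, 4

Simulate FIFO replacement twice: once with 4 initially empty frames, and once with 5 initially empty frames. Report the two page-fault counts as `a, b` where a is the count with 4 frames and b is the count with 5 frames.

4 frames: F F . F . . F . F F . . . F → 7 faults.
5 frames: F F . F . . F . F . . . . F → 6 faults.
6 < 7: adding a frame reduced faults, as is typical.

7, 6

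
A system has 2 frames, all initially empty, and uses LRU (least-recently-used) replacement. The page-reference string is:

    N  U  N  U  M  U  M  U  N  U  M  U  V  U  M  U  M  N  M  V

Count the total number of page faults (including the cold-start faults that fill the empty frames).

9

N → miss, frames (N)
U → miss, frames (N U)
N → hit
U → hit
M → miss, evict N, frames (U M)
U → hit
M → hit
U → hit
N → miss, evict M, frames (U N)
U → hit
M → miss, evict N, frames (U M)
U → hit
V → miss, evict M, frames (U V)
U → hit
M → miss, evict V, frames (U M)
U → hit
M → hit
N → miss, evict U, frames (M N)
M → hit
V → miss, evict N, frames (M V)
Page faults: 9.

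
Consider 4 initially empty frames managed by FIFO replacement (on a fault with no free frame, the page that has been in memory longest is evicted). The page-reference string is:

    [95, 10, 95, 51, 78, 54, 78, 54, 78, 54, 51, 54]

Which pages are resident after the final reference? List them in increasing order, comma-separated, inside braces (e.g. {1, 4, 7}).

95 -> fault, frames {95}
10 -> fault, frames {95,10}
95 -> hit
51 -> fault, frames {95,10,51}
78 -> fault, frames {95,10,51,78}
54 -> fault, evict 95, frames {10,51,78,54}
78 -> hit
54 -> hit
78 -> hit
54 -> hit
51 -> hit
54 -> hit

{10, 51, 54, 78}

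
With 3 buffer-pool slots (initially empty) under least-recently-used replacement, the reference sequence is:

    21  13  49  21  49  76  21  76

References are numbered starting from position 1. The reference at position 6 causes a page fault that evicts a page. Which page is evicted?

pos 1: 21: fault, frames [21]
pos 2: 13: fault, frames [21, 13]
pos 3: 49: fault, frames [21, 13, 49]
pos 4: 21: hit
pos 5: 49: hit
pos 6: 76: fault, evict 13, frames [21, 49, 76]
At position 6, page 13 is evicted.

13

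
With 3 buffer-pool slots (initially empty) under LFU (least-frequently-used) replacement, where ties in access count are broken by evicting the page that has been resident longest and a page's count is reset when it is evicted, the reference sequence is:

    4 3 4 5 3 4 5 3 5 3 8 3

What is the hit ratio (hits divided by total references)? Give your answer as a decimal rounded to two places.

4 → miss, frames (4)
3 → miss, frames (4 3)
4 → hit
5 → miss, frames (4 3 5)
3 → hit
4 → hit
5 → hit
3 → hit
5 → hit
3 → hit
8 → miss, evict 4, frames (3 5 8)
3 → hit
Hits: 8 of 12 references → 8/12 = 0.6667.

0.67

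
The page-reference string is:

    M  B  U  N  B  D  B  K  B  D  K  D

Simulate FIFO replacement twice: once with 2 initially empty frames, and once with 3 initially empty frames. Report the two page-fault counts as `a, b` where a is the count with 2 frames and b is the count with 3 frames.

2 frames: F F F F F F . F F F F . → 10 faults.
3 frames: F F F F . F F F . . . . → 7 faults.
7 < 10: adding a frame reduced faults, as is typical.

10, 7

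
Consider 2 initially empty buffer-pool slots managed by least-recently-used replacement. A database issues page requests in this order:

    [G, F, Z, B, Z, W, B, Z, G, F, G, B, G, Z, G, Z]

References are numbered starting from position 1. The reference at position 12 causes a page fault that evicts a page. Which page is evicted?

pos 1: G → miss, frames {G}
pos 2: F → miss, frames {G,F}
pos 3: Z → miss, evict G, frames {F,Z}
pos 4: B → miss, evict F, frames {Z,B}
pos 5: Z → hit
pos 6: W → miss, evict B, frames {Z,W}
pos 7: B → miss, evict Z, frames {W,B}
pos 8: Z → miss, evict W, frames {B,Z}
pos 9: G → miss, evict B, frames {Z,G}
pos 10: F → miss, evict Z, frames {G,F}
pos 11: G → hit
pos 12: B → miss, evict F, frames {G,B}
At position 12, page F is evicted.

F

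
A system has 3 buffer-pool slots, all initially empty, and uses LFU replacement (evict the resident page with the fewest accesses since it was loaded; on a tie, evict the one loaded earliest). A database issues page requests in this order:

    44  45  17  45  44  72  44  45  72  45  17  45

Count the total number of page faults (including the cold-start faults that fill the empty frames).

5

44 → fault, frames (44)
45 → fault, frames (44 45)
17 → fault, frames (44 45 17)
45 → hit
44 → hit
72 → fault, evict 17, frames (44 45 72)
44 → hit
45 → hit
72 → hit
45 → hit
17 → fault, evict 72, frames (44 45 17)
45 → hit
Page faults: 5.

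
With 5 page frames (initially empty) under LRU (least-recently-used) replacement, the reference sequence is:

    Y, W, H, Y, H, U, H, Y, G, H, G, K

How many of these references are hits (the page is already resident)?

Y: miss, frames {Y}
W: miss, frames {Y,W}
H: miss, frames {Y,W,H}
Y: hit
H: hit
U: miss, frames {W,Y,H,U}
H: hit
Y: hit
G: miss, frames {W,U,H,Y,G}
H: hit
G: hit
K: miss, evict W, frames {U,Y,H,G,K}
Hits: 6.

6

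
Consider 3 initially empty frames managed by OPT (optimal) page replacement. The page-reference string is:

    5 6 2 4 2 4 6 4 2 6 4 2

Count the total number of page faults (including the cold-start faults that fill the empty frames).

4

5 → fault, frames (5)
6 → fault, frames (5 6)
2 → fault, frames (5 6 2)
4 → fault, evict 5, frames (6 2 4)
2 → hit
4 → hit
6 → hit
4 → hit
2 → hit
6 → hit
4 → hit
2 → hit
Page faults: 4.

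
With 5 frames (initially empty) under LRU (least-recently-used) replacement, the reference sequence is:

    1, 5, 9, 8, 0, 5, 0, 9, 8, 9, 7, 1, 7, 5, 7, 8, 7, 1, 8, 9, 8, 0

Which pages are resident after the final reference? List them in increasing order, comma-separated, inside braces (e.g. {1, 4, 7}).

1 → fault, frames (1)
5 → fault, frames (1 5)
9 → fault, frames (1 5 9)
8 → fault, frames (1 5 9 8)
0 → fault, frames (1 5 9 8 0)
5 → hit
0 → hit
9 → hit
8 → hit
9 → hit
7 → fault, evict 1, frames (5 0 8 9 7)
1 → fault, evict 5, frames (0 8 9 7 1)
7 → hit
5 → fault, evict 0, frames (8 9 1 7 5)
7 → hit
8 → hit
7 → hit
1 → hit
8 → hit
9 → hit
8 → hit
0 → fault, evict 5, frames (7 1 9 8 0)

{0, 1, 7, 8, 9}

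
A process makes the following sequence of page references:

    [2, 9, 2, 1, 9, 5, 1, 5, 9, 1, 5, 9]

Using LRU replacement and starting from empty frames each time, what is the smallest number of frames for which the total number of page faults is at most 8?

3

f=1: 12 faults
f=2: 10 faults
f=3: 4 faults
f=4: 4 faults
Smallest f with faults ≤ 8 is 3.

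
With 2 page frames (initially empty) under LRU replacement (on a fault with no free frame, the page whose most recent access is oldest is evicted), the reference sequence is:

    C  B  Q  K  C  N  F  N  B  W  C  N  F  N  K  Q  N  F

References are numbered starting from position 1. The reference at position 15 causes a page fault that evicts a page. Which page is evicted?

F

pos 1: C → miss, frames (C)
pos 2: B → miss, frames (C B)
pos 3: Q → miss, evict C, frames (B Q)
pos 4: K → miss, evict B, frames (Q K)
pos 5: C → miss, evict Q, frames (K C)
pos 6: N → miss, evict K, frames (C N)
pos 7: F → miss, evict C, frames (N F)
pos 8: N → hit
pos 9: B → miss, evict F, frames (N B)
pos 10: W → miss, evict N, frames (B W)
pos 11: C → miss, evict B, frames (W C)
pos 12: N → miss, evict W, frames (C N)
pos 13: F → miss, evict C, frames (N F)
pos 14: N → hit
pos 15: K → miss, evict F, frames (N K)
At position 15, page F is evicted.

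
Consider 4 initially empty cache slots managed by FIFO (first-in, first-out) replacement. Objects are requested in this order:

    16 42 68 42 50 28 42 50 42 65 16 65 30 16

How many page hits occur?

6

16 -> miss, frames (16)
42 -> miss, frames (16 42)
68 -> miss, frames (16 42 68)
42 -> hit
50 -> miss, frames (16 42 68 50)
28 -> miss, evict 16, frames (42 68 50 28)
42 -> hit
50 -> hit
42 -> hit
65 -> miss, evict 42, frames (68 50 28 65)
16 -> miss, evict 68, frames (50 28 65 16)
65 -> hit
30 -> miss, evict 50, frames (28 65 16 30)
16 -> hit
Hits: 6.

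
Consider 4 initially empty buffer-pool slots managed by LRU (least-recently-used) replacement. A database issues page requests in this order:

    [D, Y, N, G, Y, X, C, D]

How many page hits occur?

D → miss, frames (D)
Y → miss, frames (D Y)
N → miss, frames (D Y N)
G → miss, frames (D Y N G)
Y → hit
X → miss, evict D, frames (N G Y X)
C → miss, evict N, frames (G Y X C)
D → miss, evict G, frames (Y X C D)
Hits: 1.

1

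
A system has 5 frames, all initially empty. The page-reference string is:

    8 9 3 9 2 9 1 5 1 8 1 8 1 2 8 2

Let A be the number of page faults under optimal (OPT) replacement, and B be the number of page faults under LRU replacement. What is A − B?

Under OPT: F F F . F . F F . . . . . . . . → 6 faults.
Under LRU: F F F . F . F F . F . . . . . . → 7 faults.
A − B = 6 − 7 = -1.

-1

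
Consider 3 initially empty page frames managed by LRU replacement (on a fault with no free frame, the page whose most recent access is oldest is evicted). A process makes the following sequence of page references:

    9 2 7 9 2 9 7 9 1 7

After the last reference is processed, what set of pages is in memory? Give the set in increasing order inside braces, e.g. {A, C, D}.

9 → miss, frames (9)
2 → miss, frames (9 2)
7 → miss, frames (9 2 7)
9 → hit
2 → hit
9 → hit
7 → hit
9 → hit
1 → miss, evict 2, frames (7 9 1)
7 → hit

{1, 7, 9}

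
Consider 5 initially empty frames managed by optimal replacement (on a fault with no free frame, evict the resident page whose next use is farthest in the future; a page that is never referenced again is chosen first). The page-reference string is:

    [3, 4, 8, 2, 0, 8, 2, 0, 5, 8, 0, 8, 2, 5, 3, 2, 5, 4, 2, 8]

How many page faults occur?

7

3 → miss, frames [3]
4 → miss, frames [3, 4]
8 → miss, frames [3, 4, 8]
2 → miss, frames [3, 4, 8, 2]
0 → miss, frames [3, 4, 8, 2, 0]
8 → hit
2 → hit
0 → hit
5 → miss, evict 4, frames [3, 8, 2, 0, 5]
8 → hit
0 → hit
8 → hit
2 → hit
5 → hit
3 → hit
2 → hit
5 → hit
4 → miss, evict 5, frames [3, 8, 2, 0, 4]
2 → hit
8 → hit
Page faults: 7.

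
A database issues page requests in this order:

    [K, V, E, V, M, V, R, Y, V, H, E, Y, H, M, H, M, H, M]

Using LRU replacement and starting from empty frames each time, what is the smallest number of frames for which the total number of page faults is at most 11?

3

f=1: 18 faults
f=2: 12 faults
f=3: 10 faults
f=4: 9 faults
f=5: 9 faults
f=6: 7 faults
f=7: 7 faults
Smallest f with faults ≤ 11 is 3.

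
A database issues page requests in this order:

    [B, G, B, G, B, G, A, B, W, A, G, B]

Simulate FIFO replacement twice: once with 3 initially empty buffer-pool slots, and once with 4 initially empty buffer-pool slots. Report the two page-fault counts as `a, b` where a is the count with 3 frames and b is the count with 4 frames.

5, 4

3 frames: F F . . . . F . F . . F → 5 faults.
4 frames: F F . . . . F . F . . . → 4 faults.
4 < 5: adding a frame reduced faults, as is typical.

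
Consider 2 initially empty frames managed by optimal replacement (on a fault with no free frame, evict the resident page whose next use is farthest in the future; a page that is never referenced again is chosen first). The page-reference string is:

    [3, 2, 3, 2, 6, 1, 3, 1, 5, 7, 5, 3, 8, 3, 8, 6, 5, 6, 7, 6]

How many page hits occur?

3 -> fault, frames (3)
2 -> fault, frames (3 2)
3 -> hit
2 -> hit
6 -> fault, evict 2, frames (3 6)
1 -> fault, evict 6, frames (3 1)
3 -> hit
1 -> hit
5 -> fault, evict 1, frames (3 5)
7 -> fault, evict 3, frames (5 7)
5 -> hit
3 -> fault, evict 7, frames (5 3)
8 -> fault, evict 5, frames (3 8)
3 -> hit
8 -> hit
6 -> fault, evict 8, frames (3 6)
5 -> fault, evict 3, frames (6 5)
6 -> hit
7 -> fault, evict 5, frames (6 7)
6 -> hit
Hits: 9.

9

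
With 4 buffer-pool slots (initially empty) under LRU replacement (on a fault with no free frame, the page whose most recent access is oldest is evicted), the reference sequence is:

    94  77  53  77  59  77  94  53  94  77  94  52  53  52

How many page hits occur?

9

94: miss, frames (94)
77: miss, frames (94 77)
53: miss, frames (94 77 53)
77: hit
59: miss, frames (94 53 77 59)
77: hit
94: hit
53: hit
94: hit
77: hit
94: hit
52: miss, evict 59, frames (53 77 94 52)
53: hit
52: hit
Hits: 9.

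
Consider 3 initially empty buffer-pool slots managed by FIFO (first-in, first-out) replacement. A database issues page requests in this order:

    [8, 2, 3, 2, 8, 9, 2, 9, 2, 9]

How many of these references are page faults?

4

8: miss, frames {8}
2: miss, frames {8,2}
3: miss, frames {8,2,3}
2: hit
8: hit
9: miss, evict 8, frames {2,3,9}
2: hit
9: hit
2: hit
9: hit
Page faults: 4.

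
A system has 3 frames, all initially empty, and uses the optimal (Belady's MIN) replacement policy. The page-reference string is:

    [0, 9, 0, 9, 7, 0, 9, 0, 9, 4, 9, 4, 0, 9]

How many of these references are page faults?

4

0: fault, frames {0}
9: fault, frames {0,9}
0: hit
9: hit
7: fault, frames {0,9,7}
0: hit
9: hit
0: hit
9: hit
4: fault, evict 7, frames {0,9,4}
9: hit
4: hit
0: hit
9: hit
Page faults: 4.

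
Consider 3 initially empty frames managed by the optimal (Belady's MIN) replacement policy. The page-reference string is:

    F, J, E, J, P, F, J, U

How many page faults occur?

5

F → fault, frames [F]
J → fault, frames [F, J]
E → fault, frames [F, J, E]
J → hit
P → fault, evict E, frames [F, J, P]
F → hit
J → hit
U → fault, evict P, frames [F, J, U]
Page faults: 5.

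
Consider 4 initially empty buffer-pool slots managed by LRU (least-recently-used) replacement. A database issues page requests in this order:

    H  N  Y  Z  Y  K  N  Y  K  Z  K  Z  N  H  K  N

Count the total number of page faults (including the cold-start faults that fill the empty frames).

6

H: fault, frames {H}
N: fault, frames {H,N}
Y: fault, frames {H,N,Y}
Z: fault, frames {H,N,Y,Z}
Y: hit
K: fault, evict H, frames {N,Z,Y,K}
N: hit
Y: hit
K: hit
Z: hit
K: hit
Z: hit
N: hit
H: fault, evict Y, frames {K,Z,N,H}
K: hit
N: hit
Page faults: 6.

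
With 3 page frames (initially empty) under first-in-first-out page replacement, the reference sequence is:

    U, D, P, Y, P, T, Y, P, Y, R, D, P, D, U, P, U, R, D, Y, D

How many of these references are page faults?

12

U: miss, frames [U]
D: miss, frames [U, D]
P: miss, frames [U, D, P]
Y: miss, evict U, frames [D, P, Y]
P: hit
T: miss, evict D, frames [P, Y, T]
Y: hit
P: hit
Y: hit
R: miss, evict P, frames [Y, T, R]
D: miss, evict Y, frames [T, R, D]
P: miss, evict T, frames [R, D, P]
D: hit
U: miss, evict R, frames [D, P, U]
P: hit
U: hit
R: miss, evict D, frames [P, U, R]
D: miss, evict P, frames [U, R, D]
Y: miss, evict U, frames [R, D, Y]
D: hit
Page faults: 12.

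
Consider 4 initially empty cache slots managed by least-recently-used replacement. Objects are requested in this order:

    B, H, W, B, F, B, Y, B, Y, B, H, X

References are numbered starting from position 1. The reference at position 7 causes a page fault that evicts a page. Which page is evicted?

H

pos 1: B: miss, frames [B]
pos 2: H: miss, frames [B, H]
pos 3: W: miss, frames [B, H, W]
pos 4: B: hit
pos 5: F: miss, frames [H, W, B, F]
pos 6: B: hit
pos 7: Y: miss, evict H, frames [W, F, B, Y]
At position 7, page H is evicted.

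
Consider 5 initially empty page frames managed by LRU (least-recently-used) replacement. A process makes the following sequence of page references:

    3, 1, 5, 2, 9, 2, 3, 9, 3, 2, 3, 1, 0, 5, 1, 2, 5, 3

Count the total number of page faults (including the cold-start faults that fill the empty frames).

7

3: fault, frames [3]
1: fault, frames [3, 1]
5: fault, frames [3, 1, 5]
2: fault, frames [3, 1, 5, 2]
9: fault, frames [3, 1, 5, 2, 9]
2: hit
3: hit
9: hit
3: hit
2: hit
3: hit
1: hit
0: fault, evict 5, frames [9, 2, 3, 1, 0]
5: fault, evict 9, frames [2, 3, 1, 0, 5]
1: hit
2: hit
5: hit
3: hit
Page faults: 7.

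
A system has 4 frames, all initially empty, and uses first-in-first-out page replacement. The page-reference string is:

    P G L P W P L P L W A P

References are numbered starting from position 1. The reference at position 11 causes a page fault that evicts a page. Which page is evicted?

pos 1: P → miss, frames {P}
pos 2: G → miss, frames {P,G}
pos 3: L → miss, frames {P,G,L}
pos 4: P → hit
pos 5: W → miss, frames {P,G,L,W}
pos 6: P → hit
pos 7: L → hit
pos 8: P → hit
pos 9: L → hit
pos 10: W → hit
pos 11: A → miss, evict P, frames {G,L,W,A}
At position 11, page P is evicted.

P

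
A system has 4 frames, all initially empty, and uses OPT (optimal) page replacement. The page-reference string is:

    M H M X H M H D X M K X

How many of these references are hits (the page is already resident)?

7

M: fault, frames [M]
H: fault, frames [M, H]
M: hit
X: fault, frames [M, H, X]
H: hit
M: hit
H: hit
D: fault, frames [M, H, X, D]
X: hit
M: hit
K: fault, evict D, frames [M, H, X, K]
X: hit
Hits: 7.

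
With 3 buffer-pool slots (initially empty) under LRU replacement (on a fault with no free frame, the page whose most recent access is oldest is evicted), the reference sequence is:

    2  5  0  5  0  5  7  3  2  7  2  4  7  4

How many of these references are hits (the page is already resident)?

2 -> fault, frames (2)
5 -> fault, frames (2 5)
0 -> fault, frames (2 5 0)
5 -> hit
0 -> hit
5 -> hit
7 -> fault, evict 2, frames (0 5 7)
3 -> fault, evict 0, frames (5 7 3)
2 -> fault, evict 5, frames (7 3 2)
7 -> hit
2 -> hit
4 -> fault, evict 3, frames (7 2 4)
7 -> hit
4 -> hit
Hits: 7.

7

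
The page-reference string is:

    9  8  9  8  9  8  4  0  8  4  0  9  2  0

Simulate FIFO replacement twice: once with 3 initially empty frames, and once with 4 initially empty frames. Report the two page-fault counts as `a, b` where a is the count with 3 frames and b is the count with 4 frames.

6, 5

3 frames: F F . . . . F F . . . F F . → 6 faults.
4 frames: F F . . . . F F . . . . F . → 5 faults.
5 < 6: adding a frame reduced faults, as is typical.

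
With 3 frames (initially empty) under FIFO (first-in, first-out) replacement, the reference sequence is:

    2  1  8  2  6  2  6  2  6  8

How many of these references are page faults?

2 → miss, frames [2]
1 → miss, frames [2, 1]
8 → miss, frames [2, 1, 8]
2 → hit
6 → miss, evict 2, frames [1, 8, 6]
2 → miss, evict 1, frames [8, 6, 2]
6 → hit
2 → hit
6 → hit
8 → hit
Page faults: 5.

5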